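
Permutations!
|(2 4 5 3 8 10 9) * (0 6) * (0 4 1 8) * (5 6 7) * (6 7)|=30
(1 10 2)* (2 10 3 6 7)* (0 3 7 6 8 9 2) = (10)(0 3 8 9 2 1 7) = [3, 7, 1, 8, 4, 5, 6, 0, 9, 2, 10]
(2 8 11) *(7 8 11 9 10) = [0, 1, 11, 3, 4, 5, 6, 8, 9, 10, 7, 2] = (2 11)(7 8 9 10)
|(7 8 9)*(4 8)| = |(4 8 9 7)| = 4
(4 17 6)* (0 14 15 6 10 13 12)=(0 14 15 6 4 17 10 13 12)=[14, 1, 2, 3, 17, 5, 4, 7, 8, 9, 13, 11, 0, 12, 15, 6, 16, 10]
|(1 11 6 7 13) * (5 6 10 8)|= |(1 11 10 8 5 6 7 13)|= 8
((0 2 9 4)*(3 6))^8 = (9) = ((0 2 9 4)(3 6))^8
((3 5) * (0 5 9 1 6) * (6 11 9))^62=(0 3)(1 9 11)(5 6)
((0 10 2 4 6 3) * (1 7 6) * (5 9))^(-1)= (0 3 6 7 1 4 2 10)(5 9)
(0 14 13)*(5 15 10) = (0 14 13)(5 15 10) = [14, 1, 2, 3, 4, 15, 6, 7, 8, 9, 5, 11, 12, 0, 13, 10]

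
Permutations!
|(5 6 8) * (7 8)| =|(5 6 7 8)| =4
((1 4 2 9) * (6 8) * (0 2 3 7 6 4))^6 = ((0 2 9 1)(3 7 6 8 4))^6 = (0 9)(1 2)(3 7 6 8 4)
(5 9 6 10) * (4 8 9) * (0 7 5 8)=(0 7 5 4)(6 10 8 9)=[7, 1, 2, 3, 0, 4, 10, 5, 9, 6, 8]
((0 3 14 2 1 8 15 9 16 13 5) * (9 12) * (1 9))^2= ((0 3 14 2 9 16 13 5)(1 8 15 12))^2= (0 14 9 13)(1 15)(2 16 5 3)(8 12)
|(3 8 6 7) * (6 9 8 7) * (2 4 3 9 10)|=|(2 4 3 7 9 8 10)|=7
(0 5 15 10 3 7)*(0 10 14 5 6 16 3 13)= [6, 1, 2, 7, 4, 15, 16, 10, 8, 9, 13, 11, 12, 0, 5, 14, 3]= (0 6 16 3 7 10 13)(5 15 14)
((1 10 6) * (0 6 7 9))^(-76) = ((0 6 1 10 7 9))^(-76) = (0 1 7)(6 10 9)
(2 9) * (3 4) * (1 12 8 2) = (1 12 8 2 9)(3 4) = [0, 12, 9, 4, 3, 5, 6, 7, 2, 1, 10, 11, 8]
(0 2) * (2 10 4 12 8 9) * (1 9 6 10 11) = (0 11 1 9 2)(4 12 8 6 10) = [11, 9, 0, 3, 12, 5, 10, 7, 6, 2, 4, 1, 8]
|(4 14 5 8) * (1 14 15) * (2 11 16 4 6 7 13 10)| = |(1 14 5 8 6 7 13 10 2 11 16 4 15)| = 13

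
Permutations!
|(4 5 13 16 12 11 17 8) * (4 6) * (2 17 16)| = 21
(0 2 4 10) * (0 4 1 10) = (0 2 1 10 4) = [2, 10, 1, 3, 0, 5, 6, 7, 8, 9, 4]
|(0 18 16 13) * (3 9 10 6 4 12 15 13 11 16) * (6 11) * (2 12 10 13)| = 15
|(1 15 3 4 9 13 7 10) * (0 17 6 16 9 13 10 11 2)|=14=|(0 17 6 16 9 10 1 15 3 4 13 7 11 2)|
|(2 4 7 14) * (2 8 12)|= 6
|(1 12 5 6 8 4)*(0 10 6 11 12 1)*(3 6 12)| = |(0 10 12 5 11 3 6 8 4)| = 9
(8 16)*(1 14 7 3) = (1 14 7 3)(8 16) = [0, 14, 2, 1, 4, 5, 6, 3, 16, 9, 10, 11, 12, 13, 7, 15, 8]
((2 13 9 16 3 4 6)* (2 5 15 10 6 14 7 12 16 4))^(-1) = (2 3 16 12 7 14 4 9 13)(5 6 10 15) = ((2 13 9 4 14 7 12 16 3)(5 15 10 6))^(-1)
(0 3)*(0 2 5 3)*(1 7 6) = (1 7 6)(2 5 3) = [0, 7, 5, 2, 4, 3, 1, 6]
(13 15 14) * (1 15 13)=(1 15 14)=[0, 15, 2, 3, 4, 5, 6, 7, 8, 9, 10, 11, 12, 13, 1, 14]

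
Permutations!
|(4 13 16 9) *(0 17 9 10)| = 7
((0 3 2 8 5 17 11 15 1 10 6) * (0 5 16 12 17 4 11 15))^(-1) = ((0 3 2 8 16 12 17 15 1 10 6 5 4 11))^(-1) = (0 11 4 5 6 10 1 15 17 12 16 8 2 3)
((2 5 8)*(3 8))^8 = ((2 5 3 8))^8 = (8)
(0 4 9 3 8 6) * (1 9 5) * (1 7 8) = (0 4 5 7 8 6)(1 9 3) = [4, 9, 2, 1, 5, 7, 0, 8, 6, 3]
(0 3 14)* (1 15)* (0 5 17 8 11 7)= [3, 15, 2, 14, 4, 17, 6, 0, 11, 9, 10, 7, 12, 13, 5, 1, 16, 8]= (0 3 14 5 17 8 11 7)(1 15)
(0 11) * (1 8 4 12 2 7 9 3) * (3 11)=(0 3 1 8 4 12 2 7 9 11)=[3, 8, 7, 1, 12, 5, 6, 9, 4, 11, 10, 0, 2]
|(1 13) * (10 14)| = |(1 13)(10 14)| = 2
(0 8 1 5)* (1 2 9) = (0 8 2 9 1 5) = [8, 5, 9, 3, 4, 0, 6, 7, 2, 1]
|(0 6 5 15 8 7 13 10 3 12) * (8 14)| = |(0 6 5 15 14 8 7 13 10 3 12)| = 11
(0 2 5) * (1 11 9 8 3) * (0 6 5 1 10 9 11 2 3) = (11)(0 3 10 9 8)(1 2)(5 6) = [3, 2, 1, 10, 4, 6, 5, 7, 0, 8, 9, 11]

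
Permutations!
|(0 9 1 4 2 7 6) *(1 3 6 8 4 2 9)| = |(0 1 2 7 8 4 9 3 6)| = 9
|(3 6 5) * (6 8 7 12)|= |(3 8 7 12 6 5)|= 6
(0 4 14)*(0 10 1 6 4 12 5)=[12, 6, 2, 3, 14, 0, 4, 7, 8, 9, 1, 11, 5, 13, 10]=(0 12 5)(1 6 4 14 10)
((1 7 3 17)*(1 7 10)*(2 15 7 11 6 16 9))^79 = ((1 10)(2 15 7 3 17 11 6 16 9))^79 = (1 10)(2 16 11 3 15 9 6 17 7)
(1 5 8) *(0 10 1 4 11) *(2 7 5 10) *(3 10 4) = (0 2 7 5 8 3 10 1 4 11) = [2, 4, 7, 10, 11, 8, 6, 5, 3, 9, 1, 0]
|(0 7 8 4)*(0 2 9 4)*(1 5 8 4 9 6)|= 8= |(9)(0 7 4 2 6 1 5 8)|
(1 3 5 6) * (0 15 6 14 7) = (0 15 6 1 3 5 14 7) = [15, 3, 2, 5, 4, 14, 1, 0, 8, 9, 10, 11, 12, 13, 7, 6]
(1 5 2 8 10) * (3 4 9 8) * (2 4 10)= (1 5 4 9 8 2 3 10)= [0, 5, 3, 10, 9, 4, 6, 7, 2, 8, 1]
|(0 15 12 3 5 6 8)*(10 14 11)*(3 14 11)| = 8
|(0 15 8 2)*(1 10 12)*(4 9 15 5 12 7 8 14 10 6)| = |(0 5 12 1 6 4 9 15 14 10 7 8 2)| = 13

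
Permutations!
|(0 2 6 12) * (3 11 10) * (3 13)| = 4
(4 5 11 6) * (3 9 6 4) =(3 9 6)(4 5 11) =[0, 1, 2, 9, 5, 11, 3, 7, 8, 6, 10, 4]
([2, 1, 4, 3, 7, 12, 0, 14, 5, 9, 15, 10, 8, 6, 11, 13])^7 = (0 15 14 2 13 11 4 6 10 7)(5 12 8)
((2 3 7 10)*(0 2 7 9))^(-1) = ((0 2 3 9)(7 10))^(-1) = (0 9 3 2)(7 10)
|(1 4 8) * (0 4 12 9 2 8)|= 10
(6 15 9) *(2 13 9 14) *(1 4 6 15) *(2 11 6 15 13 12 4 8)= (1 8 2 12 4 15 14 11 6)(9 13)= [0, 8, 12, 3, 15, 5, 1, 7, 2, 13, 10, 6, 4, 9, 11, 14]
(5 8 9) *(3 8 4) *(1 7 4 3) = (1 7 4)(3 8 9 5) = [0, 7, 2, 8, 1, 3, 6, 4, 9, 5]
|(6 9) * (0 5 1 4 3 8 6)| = 8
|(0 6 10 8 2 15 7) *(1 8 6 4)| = |(0 4 1 8 2 15 7)(6 10)| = 14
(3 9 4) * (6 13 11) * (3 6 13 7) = (3 9 4 6 7)(11 13) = [0, 1, 2, 9, 6, 5, 7, 3, 8, 4, 10, 13, 12, 11]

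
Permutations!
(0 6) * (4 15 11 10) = (0 6)(4 15 11 10) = [6, 1, 2, 3, 15, 5, 0, 7, 8, 9, 4, 10, 12, 13, 14, 11]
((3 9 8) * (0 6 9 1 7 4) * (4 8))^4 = ((0 6 9 4)(1 7 8 3))^4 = (9)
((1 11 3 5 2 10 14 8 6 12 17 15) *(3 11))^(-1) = ((1 3 5 2 10 14 8 6 12 17 15))^(-1) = (1 15 17 12 6 8 14 10 2 5 3)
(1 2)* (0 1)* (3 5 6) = (0 1 2)(3 5 6) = [1, 2, 0, 5, 4, 6, 3]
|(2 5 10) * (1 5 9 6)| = 6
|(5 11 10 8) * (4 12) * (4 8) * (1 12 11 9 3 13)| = |(1 12 8 5 9 3 13)(4 11 10)| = 21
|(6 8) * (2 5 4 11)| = |(2 5 4 11)(6 8)| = 4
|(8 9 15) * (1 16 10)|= 3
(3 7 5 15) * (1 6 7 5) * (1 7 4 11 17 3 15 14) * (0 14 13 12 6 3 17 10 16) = (17)(0 14 1 3 5 13 12 6 4 11 10 16) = [14, 3, 2, 5, 11, 13, 4, 7, 8, 9, 16, 10, 6, 12, 1, 15, 0, 17]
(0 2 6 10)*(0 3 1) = (0 2 6 10 3 1) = [2, 0, 6, 1, 4, 5, 10, 7, 8, 9, 3]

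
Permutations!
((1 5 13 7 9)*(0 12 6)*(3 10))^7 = ((0 12 6)(1 5 13 7 9)(3 10))^7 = (0 12 6)(1 13 9 5 7)(3 10)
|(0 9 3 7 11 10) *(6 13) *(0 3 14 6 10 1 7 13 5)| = 15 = |(0 9 14 6 5)(1 7 11)(3 13 10)|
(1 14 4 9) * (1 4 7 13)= [0, 14, 2, 3, 9, 5, 6, 13, 8, 4, 10, 11, 12, 1, 7]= (1 14 7 13)(4 9)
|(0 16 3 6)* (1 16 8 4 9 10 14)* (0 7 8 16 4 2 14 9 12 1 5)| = |(0 16 3 6 7 8 2 14 5)(1 4 12)(9 10)| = 18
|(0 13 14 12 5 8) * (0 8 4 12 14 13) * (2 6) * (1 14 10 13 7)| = |(1 14 10 13 7)(2 6)(4 12 5)| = 30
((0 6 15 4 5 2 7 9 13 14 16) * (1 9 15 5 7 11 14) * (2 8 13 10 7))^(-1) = ((0 6 5 8 13 1 9 10 7 15 4 2 11 14 16))^(-1) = (0 16 14 11 2 4 15 7 10 9 1 13 8 5 6)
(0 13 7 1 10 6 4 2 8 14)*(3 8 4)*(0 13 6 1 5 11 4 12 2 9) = (0 6 3 8 14 13 7 5 11 4 9)(1 10)(2 12) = [6, 10, 12, 8, 9, 11, 3, 5, 14, 0, 1, 4, 2, 7, 13]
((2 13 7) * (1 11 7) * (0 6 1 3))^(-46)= (0 1 7 13)(2 3 6 11)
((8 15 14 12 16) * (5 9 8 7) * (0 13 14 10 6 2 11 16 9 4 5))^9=((0 13 14 12 9 8 15 10 6 2 11 16 7)(4 5))^9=(0 2 8 13 11 15 14 16 10 12 7 6 9)(4 5)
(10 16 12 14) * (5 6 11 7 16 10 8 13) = (5 6 11 7 16 12 14 8 13) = [0, 1, 2, 3, 4, 6, 11, 16, 13, 9, 10, 7, 14, 5, 8, 15, 12]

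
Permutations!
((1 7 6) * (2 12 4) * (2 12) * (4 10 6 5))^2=((1 7 5 4 12 10 6))^2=(1 5 12 6 7 4 10)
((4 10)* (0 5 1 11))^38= (0 1)(5 11)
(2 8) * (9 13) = (2 8)(9 13) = [0, 1, 8, 3, 4, 5, 6, 7, 2, 13, 10, 11, 12, 9]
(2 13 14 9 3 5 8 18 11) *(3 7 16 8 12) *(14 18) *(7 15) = (2 13 18 11)(3 5 12)(7 16 8 14 9 15) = [0, 1, 13, 5, 4, 12, 6, 16, 14, 15, 10, 2, 3, 18, 9, 7, 8, 17, 11]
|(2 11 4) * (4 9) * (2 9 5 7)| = 4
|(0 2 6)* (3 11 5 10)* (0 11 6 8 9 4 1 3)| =11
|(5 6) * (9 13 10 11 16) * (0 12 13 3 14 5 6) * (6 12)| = |(0 6 12 13 10 11 16 9 3 14 5)| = 11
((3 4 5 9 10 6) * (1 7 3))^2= ((1 7 3 4 5 9 10 6))^2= (1 3 5 10)(4 9 6 7)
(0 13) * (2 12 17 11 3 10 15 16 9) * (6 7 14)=(0 13)(2 12 17 11 3 10 15 16 9)(6 7 14)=[13, 1, 12, 10, 4, 5, 7, 14, 8, 2, 15, 3, 17, 0, 6, 16, 9, 11]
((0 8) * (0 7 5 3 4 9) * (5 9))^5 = ((0 8 7 9)(3 4 5))^5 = (0 8 7 9)(3 5 4)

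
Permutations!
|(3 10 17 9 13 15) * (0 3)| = 7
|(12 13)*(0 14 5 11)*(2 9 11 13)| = |(0 14 5 13 12 2 9 11)| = 8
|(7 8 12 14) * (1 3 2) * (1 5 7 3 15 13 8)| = |(1 15 13 8 12 14 3 2 5 7)| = 10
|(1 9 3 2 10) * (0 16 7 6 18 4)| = |(0 16 7 6 18 4)(1 9 3 2 10)| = 30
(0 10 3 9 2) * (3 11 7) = (0 10 11 7 3 9 2) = [10, 1, 0, 9, 4, 5, 6, 3, 8, 2, 11, 7]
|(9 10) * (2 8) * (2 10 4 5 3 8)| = 6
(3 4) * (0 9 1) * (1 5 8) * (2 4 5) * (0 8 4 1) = (0 9 2 1 8)(3 5 4) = [9, 8, 1, 5, 3, 4, 6, 7, 0, 2]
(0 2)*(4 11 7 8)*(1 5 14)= (0 2)(1 5 14)(4 11 7 8)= [2, 5, 0, 3, 11, 14, 6, 8, 4, 9, 10, 7, 12, 13, 1]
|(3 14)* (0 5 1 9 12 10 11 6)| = 8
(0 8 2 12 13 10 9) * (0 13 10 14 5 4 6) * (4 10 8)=(0 4 6)(2 12 8)(5 10 9 13 14)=[4, 1, 12, 3, 6, 10, 0, 7, 2, 13, 9, 11, 8, 14, 5]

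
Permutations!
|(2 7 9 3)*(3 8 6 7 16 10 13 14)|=12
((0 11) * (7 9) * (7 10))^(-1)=(0 11)(7 10 9)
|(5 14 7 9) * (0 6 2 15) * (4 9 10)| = |(0 6 2 15)(4 9 5 14 7 10)| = 12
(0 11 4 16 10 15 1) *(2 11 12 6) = [12, 0, 11, 3, 16, 5, 2, 7, 8, 9, 15, 4, 6, 13, 14, 1, 10] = (0 12 6 2 11 4 16 10 15 1)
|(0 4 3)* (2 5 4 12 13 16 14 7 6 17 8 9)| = |(0 12 13 16 14 7 6 17 8 9 2 5 4 3)| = 14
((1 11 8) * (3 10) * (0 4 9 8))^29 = ((0 4 9 8 1 11)(3 10))^29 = (0 11 1 8 9 4)(3 10)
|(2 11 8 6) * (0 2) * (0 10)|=|(0 2 11 8 6 10)|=6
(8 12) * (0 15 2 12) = [15, 1, 12, 3, 4, 5, 6, 7, 0, 9, 10, 11, 8, 13, 14, 2] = (0 15 2 12 8)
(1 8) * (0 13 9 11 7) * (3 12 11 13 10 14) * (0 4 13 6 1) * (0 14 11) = (0 10 11 7 4 13 9 6 1 8 14 3 12) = [10, 8, 2, 12, 13, 5, 1, 4, 14, 6, 11, 7, 0, 9, 3]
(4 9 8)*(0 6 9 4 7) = (0 6 9 8 7) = [6, 1, 2, 3, 4, 5, 9, 0, 7, 8]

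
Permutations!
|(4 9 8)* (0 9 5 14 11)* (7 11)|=8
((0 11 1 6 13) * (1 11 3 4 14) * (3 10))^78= (0 6 14 3)(1 4 10 13)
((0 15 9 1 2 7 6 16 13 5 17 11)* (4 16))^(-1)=((0 15 9 1 2 7 6 4 16 13 5 17 11))^(-1)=(0 11 17 5 13 16 4 6 7 2 1 9 15)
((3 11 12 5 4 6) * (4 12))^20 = ((3 11 4 6)(5 12))^20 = (12)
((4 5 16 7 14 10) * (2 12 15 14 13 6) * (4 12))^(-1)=((2 4 5 16 7 13 6)(10 12 15 14))^(-1)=(2 6 13 7 16 5 4)(10 14 15 12)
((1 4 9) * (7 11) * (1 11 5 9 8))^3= ((1 4 8)(5 9 11 7))^3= (5 7 11 9)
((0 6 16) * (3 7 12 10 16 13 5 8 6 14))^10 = (0 7 16 3 10 14 12)(5 6)(8 13)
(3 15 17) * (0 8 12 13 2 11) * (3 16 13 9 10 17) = (0 8 12 9 10 17 16 13 2 11)(3 15) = [8, 1, 11, 15, 4, 5, 6, 7, 12, 10, 17, 0, 9, 2, 14, 3, 13, 16]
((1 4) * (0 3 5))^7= ((0 3 5)(1 4))^7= (0 3 5)(1 4)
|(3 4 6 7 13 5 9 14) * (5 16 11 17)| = |(3 4 6 7 13 16 11 17 5 9 14)| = 11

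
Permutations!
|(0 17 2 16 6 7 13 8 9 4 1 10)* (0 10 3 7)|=35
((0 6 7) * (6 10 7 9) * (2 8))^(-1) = (0 7 10)(2 8)(6 9)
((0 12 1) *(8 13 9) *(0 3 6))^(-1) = (0 6 3 1 12)(8 9 13)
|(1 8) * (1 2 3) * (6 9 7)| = 12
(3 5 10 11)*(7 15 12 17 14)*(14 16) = (3 5 10 11)(7 15 12 17 16 14) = [0, 1, 2, 5, 4, 10, 6, 15, 8, 9, 11, 3, 17, 13, 7, 12, 14, 16]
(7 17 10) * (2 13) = (2 13)(7 17 10) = [0, 1, 13, 3, 4, 5, 6, 17, 8, 9, 7, 11, 12, 2, 14, 15, 16, 10]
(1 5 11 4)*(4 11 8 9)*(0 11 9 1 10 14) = (0 11 9 4 10 14)(1 5 8) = [11, 5, 2, 3, 10, 8, 6, 7, 1, 4, 14, 9, 12, 13, 0]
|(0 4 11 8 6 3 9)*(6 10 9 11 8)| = |(0 4 8 10 9)(3 11 6)| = 15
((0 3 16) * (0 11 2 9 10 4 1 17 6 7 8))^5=(0 9 6 16 4 8 2 17 3 10 7 11 1)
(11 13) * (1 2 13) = (1 2 13 11) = [0, 2, 13, 3, 4, 5, 6, 7, 8, 9, 10, 1, 12, 11]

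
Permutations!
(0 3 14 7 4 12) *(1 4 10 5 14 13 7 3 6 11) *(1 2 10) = (0 6 11 2 10 5 14 3 13 7 1 4 12) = [6, 4, 10, 13, 12, 14, 11, 1, 8, 9, 5, 2, 0, 7, 3]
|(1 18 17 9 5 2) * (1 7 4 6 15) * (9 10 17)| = |(1 18 9 5 2 7 4 6 15)(10 17)| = 18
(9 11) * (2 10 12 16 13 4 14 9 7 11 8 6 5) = (2 10 12 16 13 4 14 9 8 6 5)(7 11) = [0, 1, 10, 3, 14, 2, 5, 11, 6, 8, 12, 7, 16, 4, 9, 15, 13]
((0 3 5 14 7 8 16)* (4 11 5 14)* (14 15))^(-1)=((0 3 15 14 7 8 16)(4 11 5))^(-1)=(0 16 8 7 14 15 3)(4 5 11)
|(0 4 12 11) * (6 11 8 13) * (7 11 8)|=15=|(0 4 12 7 11)(6 8 13)|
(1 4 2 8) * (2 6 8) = [0, 4, 2, 3, 6, 5, 8, 7, 1] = (1 4 6 8)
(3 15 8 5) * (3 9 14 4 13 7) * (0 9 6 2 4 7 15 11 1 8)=(0 9 14 7 3 11 1 8 5 6 2 4 13 15)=[9, 8, 4, 11, 13, 6, 2, 3, 5, 14, 10, 1, 12, 15, 7, 0]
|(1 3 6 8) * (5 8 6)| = 4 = |(1 3 5 8)|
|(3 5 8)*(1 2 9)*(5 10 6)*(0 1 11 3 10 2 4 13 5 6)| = |(0 1 4 13 5 8 10)(2 9 11 3)| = 28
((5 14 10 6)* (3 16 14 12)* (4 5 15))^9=((3 16 14 10 6 15 4 5 12))^9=(16)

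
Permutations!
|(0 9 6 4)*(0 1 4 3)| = 4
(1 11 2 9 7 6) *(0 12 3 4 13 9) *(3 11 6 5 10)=(0 12 11 2)(1 6)(3 4 13 9 7 5 10)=[12, 6, 0, 4, 13, 10, 1, 5, 8, 7, 3, 2, 11, 9]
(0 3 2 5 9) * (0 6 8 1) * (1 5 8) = (0 3 2 8 5 9 6 1) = [3, 0, 8, 2, 4, 9, 1, 7, 5, 6]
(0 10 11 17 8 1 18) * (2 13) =(0 10 11 17 8 1 18)(2 13) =[10, 18, 13, 3, 4, 5, 6, 7, 1, 9, 11, 17, 12, 2, 14, 15, 16, 8, 0]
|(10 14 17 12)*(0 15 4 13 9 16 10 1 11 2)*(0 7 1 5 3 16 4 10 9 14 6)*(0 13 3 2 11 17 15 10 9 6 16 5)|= |(0 10 16 6 13 14 15 9 4 3 5 2 7 1 17 12)|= 16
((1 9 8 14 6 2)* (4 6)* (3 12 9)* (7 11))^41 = (1 14 3 4 12 6 9 2 8)(7 11)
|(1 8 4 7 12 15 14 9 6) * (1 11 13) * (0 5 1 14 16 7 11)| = |(0 5 1 8 4 11 13 14 9 6)(7 12 15 16)| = 20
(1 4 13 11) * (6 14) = (1 4 13 11)(6 14) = [0, 4, 2, 3, 13, 5, 14, 7, 8, 9, 10, 1, 12, 11, 6]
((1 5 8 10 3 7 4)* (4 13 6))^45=(13)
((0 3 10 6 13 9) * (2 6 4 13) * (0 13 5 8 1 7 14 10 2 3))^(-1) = ((1 7 14 10 4 5 8)(2 6 3)(9 13))^(-1) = (1 8 5 4 10 14 7)(2 3 6)(9 13)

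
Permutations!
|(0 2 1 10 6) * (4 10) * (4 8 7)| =8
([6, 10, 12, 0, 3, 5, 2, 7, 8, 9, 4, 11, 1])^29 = (0 10 2 3 1 6 4 12)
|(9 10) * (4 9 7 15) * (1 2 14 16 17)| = 5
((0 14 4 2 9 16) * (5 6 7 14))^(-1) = (0 16 9 2 4 14 7 6 5)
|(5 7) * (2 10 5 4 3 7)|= |(2 10 5)(3 7 4)|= 3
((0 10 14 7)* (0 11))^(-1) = ((0 10 14 7 11))^(-1) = (0 11 7 14 10)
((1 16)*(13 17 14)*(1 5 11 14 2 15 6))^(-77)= ((1 16 5 11 14 13 17 2 15 6))^(-77)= (1 11 17 6 5 13 15 16 14 2)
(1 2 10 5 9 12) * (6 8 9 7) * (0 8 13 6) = (0 8 9 12 1 2 10 5 7)(6 13) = [8, 2, 10, 3, 4, 7, 13, 0, 9, 12, 5, 11, 1, 6]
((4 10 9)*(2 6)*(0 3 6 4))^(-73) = ((0 3 6 2 4 10 9))^(-73) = (0 4 3 10 6 9 2)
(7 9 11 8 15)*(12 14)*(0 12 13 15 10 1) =[12, 0, 2, 3, 4, 5, 6, 9, 10, 11, 1, 8, 14, 15, 13, 7] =(0 12 14 13 15 7 9 11 8 10 1)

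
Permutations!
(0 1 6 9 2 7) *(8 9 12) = (0 1 6 12 8 9 2 7) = [1, 6, 7, 3, 4, 5, 12, 0, 9, 2, 10, 11, 8]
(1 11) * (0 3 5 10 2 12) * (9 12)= [3, 11, 9, 5, 4, 10, 6, 7, 8, 12, 2, 1, 0]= (0 3 5 10 2 9 12)(1 11)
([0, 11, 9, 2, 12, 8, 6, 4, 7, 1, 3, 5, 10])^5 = (1 4 9 7 2 8 3 5 10 11 12)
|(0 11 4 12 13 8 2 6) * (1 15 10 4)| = 11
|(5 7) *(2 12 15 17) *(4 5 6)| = |(2 12 15 17)(4 5 7 6)| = 4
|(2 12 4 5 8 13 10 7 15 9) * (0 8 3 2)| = 35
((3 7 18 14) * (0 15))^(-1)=(0 15)(3 14 18 7)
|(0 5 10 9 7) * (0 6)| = 6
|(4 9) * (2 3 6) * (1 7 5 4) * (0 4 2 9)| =|(0 4)(1 7 5 2 3 6 9)| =14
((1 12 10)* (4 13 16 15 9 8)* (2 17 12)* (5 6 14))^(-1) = (1 10 12 17 2)(4 8 9 15 16 13)(5 14 6)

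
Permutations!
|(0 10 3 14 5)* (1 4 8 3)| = 8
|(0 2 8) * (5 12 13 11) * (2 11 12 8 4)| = 4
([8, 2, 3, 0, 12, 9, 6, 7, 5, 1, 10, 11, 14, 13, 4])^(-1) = [3, 9, 1, 2, 14, 8, 6, 7, 0, 5, 10, 11, 4, 13, 12]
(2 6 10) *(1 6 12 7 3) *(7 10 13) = (1 6 13 7 3)(2 12 10) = [0, 6, 12, 1, 4, 5, 13, 3, 8, 9, 2, 11, 10, 7]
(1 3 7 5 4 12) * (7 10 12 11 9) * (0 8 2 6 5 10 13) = (0 8 2 6 5 4 11 9 7 10 12 1 3 13) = [8, 3, 6, 13, 11, 4, 5, 10, 2, 7, 12, 9, 1, 0]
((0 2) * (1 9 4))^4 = (1 9 4)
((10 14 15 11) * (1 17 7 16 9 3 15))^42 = ((1 17 7 16 9 3 15 11 10 14))^42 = (1 7 9 15 10)(3 11 14 17 16)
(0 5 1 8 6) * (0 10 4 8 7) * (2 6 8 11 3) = (0 5 1 7)(2 6 10 4 11 3) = [5, 7, 6, 2, 11, 1, 10, 0, 8, 9, 4, 3]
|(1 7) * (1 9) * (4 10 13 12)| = |(1 7 9)(4 10 13 12)| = 12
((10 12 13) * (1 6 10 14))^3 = ((1 6 10 12 13 14))^3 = (1 12)(6 13)(10 14)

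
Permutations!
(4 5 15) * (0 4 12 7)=[4, 1, 2, 3, 5, 15, 6, 0, 8, 9, 10, 11, 7, 13, 14, 12]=(0 4 5 15 12 7)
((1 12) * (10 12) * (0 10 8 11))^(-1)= (0 11 8 1 12 10)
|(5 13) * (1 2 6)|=|(1 2 6)(5 13)|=6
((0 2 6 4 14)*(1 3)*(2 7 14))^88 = ((0 7 14)(1 3)(2 6 4))^88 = (0 7 14)(2 6 4)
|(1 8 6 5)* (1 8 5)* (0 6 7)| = 6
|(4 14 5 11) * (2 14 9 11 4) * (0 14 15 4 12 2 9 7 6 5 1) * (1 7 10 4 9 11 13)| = |(0 14 7 6 5 12 2 15 9 13 1)(4 10)| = 22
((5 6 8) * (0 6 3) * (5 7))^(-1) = (0 3 5 7 8 6)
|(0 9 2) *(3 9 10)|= 5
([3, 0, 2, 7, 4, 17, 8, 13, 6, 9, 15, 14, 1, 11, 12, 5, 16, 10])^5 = (0 14 7 1 11 3 12 13)(5 17 10 15)(6 8)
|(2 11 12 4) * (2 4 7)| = 4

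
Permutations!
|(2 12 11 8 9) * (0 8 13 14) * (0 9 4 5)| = 12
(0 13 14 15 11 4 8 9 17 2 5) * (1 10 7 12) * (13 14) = [14, 10, 5, 3, 8, 0, 6, 12, 9, 17, 7, 4, 1, 13, 15, 11, 16, 2] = (0 14 15 11 4 8 9 17 2 5)(1 10 7 12)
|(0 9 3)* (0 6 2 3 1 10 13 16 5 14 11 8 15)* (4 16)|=12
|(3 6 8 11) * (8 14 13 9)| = 7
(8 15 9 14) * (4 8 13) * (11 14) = (4 8 15 9 11 14 13) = [0, 1, 2, 3, 8, 5, 6, 7, 15, 11, 10, 14, 12, 4, 13, 9]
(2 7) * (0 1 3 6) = (0 1 3 6)(2 7) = [1, 3, 7, 6, 4, 5, 0, 2]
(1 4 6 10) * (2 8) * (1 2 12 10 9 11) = (1 4 6 9 11)(2 8 12 10) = [0, 4, 8, 3, 6, 5, 9, 7, 12, 11, 2, 1, 10]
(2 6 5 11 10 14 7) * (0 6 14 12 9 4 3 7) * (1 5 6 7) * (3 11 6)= (0 7 2 14)(1 5 6 3)(4 11 10 12 9)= [7, 5, 14, 1, 11, 6, 3, 2, 8, 4, 12, 10, 9, 13, 0]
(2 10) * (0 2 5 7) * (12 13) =(0 2 10 5 7)(12 13) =[2, 1, 10, 3, 4, 7, 6, 0, 8, 9, 5, 11, 13, 12]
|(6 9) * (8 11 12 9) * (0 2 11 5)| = 8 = |(0 2 11 12 9 6 8 5)|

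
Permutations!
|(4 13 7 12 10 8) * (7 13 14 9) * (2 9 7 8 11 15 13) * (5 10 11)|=|(2 9 8 4 14 7 12 11 15 13)(5 10)|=10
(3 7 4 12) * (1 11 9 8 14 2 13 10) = (1 11 9 8 14 2 13 10)(3 7 4 12) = [0, 11, 13, 7, 12, 5, 6, 4, 14, 8, 1, 9, 3, 10, 2]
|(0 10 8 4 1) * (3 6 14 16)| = |(0 10 8 4 1)(3 6 14 16)| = 20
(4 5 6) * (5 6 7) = (4 6)(5 7) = [0, 1, 2, 3, 6, 7, 4, 5]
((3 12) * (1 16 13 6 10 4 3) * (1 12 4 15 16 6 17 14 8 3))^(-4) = (1 14 15 4 17 10 3 13 6 8 16)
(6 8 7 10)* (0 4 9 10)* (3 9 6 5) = (0 4 6 8 7)(3 9 10 5) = [4, 1, 2, 9, 6, 3, 8, 0, 7, 10, 5]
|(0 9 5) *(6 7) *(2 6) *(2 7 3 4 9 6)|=6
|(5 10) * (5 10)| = |(10)| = 1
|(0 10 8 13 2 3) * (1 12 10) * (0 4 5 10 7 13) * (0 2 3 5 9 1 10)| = 35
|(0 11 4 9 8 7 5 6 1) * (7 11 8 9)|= 8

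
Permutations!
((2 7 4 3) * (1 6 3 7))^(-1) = (1 2 3 6)(4 7)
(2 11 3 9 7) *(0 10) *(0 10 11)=(0 11 3 9 7 2)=[11, 1, 0, 9, 4, 5, 6, 2, 8, 7, 10, 3]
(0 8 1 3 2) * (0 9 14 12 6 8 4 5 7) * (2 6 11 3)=(0 4 5 7)(1 2 9 14 12 11 3 6 8)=[4, 2, 9, 6, 5, 7, 8, 0, 1, 14, 10, 3, 11, 13, 12]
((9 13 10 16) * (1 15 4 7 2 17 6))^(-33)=((1 15 4 7 2 17 6)(9 13 10 16))^(-33)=(1 4 2 6 15 7 17)(9 16 10 13)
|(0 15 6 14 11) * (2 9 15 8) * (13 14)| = |(0 8 2 9 15 6 13 14 11)| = 9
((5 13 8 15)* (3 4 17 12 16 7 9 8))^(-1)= (3 13 5 15 8 9 7 16 12 17 4)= ((3 4 17 12 16 7 9 8 15 5 13))^(-1)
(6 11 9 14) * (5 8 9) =(5 8 9 14 6 11) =[0, 1, 2, 3, 4, 8, 11, 7, 9, 14, 10, 5, 12, 13, 6]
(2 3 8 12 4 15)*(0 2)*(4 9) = (0 2 3 8 12 9 4 15) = [2, 1, 3, 8, 15, 5, 6, 7, 12, 4, 10, 11, 9, 13, 14, 0]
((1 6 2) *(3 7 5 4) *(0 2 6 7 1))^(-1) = ((0 2)(1 7 5 4 3))^(-1) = (0 2)(1 3 4 5 7)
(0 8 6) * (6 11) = (0 8 11 6) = [8, 1, 2, 3, 4, 5, 0, 7, 11, 9, 10, 6]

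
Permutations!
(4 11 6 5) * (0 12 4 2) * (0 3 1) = (0 12 4 11 6 5 2 3 1) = [12, 0, 3, 1, 11, 2, 5, 7, 8, 9, 10, 6, 4]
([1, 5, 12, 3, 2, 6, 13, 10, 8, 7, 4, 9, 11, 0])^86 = [1, 5, 11, 3, 12, 6, 13, 4, 8, 10, 2, 7, 9, 0]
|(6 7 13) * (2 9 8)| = |(2 9 8)(6 7 13)| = 3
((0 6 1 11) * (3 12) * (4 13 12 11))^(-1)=(0 11 3 12 13 4 1 6)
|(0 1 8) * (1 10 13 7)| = 6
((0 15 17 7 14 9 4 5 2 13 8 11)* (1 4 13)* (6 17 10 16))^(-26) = ((0 15 10 16 6 17 7 14 9 13 8 11)(1 4 5 2))^(-26) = (0 8 9 7 6 10)(1 5)(2 4)(11 13 14 17 16 15)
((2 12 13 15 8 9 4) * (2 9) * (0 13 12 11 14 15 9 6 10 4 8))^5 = (0 11 9 15 2 13 14 8)(4 10 6)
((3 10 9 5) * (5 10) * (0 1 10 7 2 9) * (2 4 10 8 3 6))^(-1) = (0 10 4 7 9 2 6 5 3 8 1)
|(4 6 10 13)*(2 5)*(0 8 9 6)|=|(0 8 9 6 10 13 4)(2 5)|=14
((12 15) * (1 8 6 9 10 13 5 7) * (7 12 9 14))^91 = (1 8 6 14 7)(5 12 15 9 10 13)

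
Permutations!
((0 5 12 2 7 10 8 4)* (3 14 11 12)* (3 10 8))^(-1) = (0 4 8 7 2 12 11 14 3 10 5)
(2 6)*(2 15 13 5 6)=[0, 1, 2, 3, 4, 6, 15, 7, 8, 9, 10, 11, 12, 5, 14, 13]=(5 6 15 13)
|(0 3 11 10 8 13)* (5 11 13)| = 12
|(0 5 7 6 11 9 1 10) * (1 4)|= 9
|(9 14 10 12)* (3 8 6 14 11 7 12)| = 20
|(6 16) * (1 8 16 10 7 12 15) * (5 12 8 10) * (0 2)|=18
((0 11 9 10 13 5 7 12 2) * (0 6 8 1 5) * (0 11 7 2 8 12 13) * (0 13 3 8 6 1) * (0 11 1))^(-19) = (0 8 10 5 7 11 13 2 3 9 1)(6 12)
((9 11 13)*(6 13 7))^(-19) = ((6 13 9 11 7))^(-19) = (6 13 9 11 7)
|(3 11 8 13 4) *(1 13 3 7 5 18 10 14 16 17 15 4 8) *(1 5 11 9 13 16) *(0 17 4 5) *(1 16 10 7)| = |(0 17 15 5 18 7 11)(1 10 14 16 4)(3 9 13 8)| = 140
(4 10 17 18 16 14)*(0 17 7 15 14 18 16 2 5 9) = [17, 1, 5, 3, 10, 9, 6, 15, 8, 0, 7, 11, 12, 13, 4, 14, 18, 16, 2] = (0 17 16 18 2 5 9)(4 10 7 15 14)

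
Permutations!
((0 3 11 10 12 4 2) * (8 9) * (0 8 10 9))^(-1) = (0 8 2 4 12 10 9 11 3)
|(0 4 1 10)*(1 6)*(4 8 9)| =7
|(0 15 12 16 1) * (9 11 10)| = 15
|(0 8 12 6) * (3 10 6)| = |(0 8 12 3 10 6)| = 6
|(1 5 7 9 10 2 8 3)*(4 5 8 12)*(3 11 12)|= 11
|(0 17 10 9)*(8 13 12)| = |(0 17 10 9)(8 13 12)| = 12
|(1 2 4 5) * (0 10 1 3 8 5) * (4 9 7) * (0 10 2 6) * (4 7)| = 21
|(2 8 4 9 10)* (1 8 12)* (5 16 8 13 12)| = |(1 13 12)(2 5 16 8 4 9 10)| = 21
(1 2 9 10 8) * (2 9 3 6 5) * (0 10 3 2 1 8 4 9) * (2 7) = (0 10 4 9 3 6 5 1)(2 7) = [10, 0, 7, 6, 9, 1, 5, 2, 8, 3, 4]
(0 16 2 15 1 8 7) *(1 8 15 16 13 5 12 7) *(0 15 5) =(0 13)(1 5 12 7 15 8)(2 16) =[13, 5, 16, 3, 4, 12, 6, 15, 1, 9, 10, 11, 7, 0, 14, 8, 2]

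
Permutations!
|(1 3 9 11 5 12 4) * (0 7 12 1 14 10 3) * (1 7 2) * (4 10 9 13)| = |(0 2 1)(3 13 4 14 9 11 5 7 12 10)| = 30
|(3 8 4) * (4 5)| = 4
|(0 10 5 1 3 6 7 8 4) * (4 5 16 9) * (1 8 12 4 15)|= 22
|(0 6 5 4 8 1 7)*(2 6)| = 8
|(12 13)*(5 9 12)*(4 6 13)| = 6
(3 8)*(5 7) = (3 8)(5 7) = [0, 1, 2, 8, 4, 7, 6, 5, 3]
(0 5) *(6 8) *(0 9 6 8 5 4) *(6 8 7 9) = (0 4)(5 6)(7 9 8) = [4, 1, 2, 3, 0, 6, 5, 9, 7, 8]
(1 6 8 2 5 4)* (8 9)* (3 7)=[0, 6, 5, 7, 1, 4, 9, 3, 2, 8]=(1 6 9 8 2 5 4)(3 7)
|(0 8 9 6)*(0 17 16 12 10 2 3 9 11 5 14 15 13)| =56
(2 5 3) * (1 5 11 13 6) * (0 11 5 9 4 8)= (0 11 13 6 1 9 4 8)(2 5 3)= [11, 9, 5, 2, 8, 3, 1, 7, 0, 4, 10, 13, 12, 6]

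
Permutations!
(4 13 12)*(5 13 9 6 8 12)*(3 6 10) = (3 6 8 12 4 9 10)(5 13) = [0, 1, 2, 6, 9, 13, 8, 7, 12, 10, 3, 11, 4, 5]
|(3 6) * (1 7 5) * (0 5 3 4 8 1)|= 6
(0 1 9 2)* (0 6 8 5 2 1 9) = (0 9 1)(2 6 8 5) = [9, 0, 6, 3, 4, 2, 8, 7, 5, 1]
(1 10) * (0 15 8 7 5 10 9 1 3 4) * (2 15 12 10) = (0 12 10 3 4)(1 9)(2 15 8 7 5) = [12, 9, 15, 4, 0, 2, 6, 5, 7, 1, 3, 11, 10, 13, 14, 8]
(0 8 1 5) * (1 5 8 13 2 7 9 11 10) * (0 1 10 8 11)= [13, 11, 7, 3, 4, 1, 6, 9, 5, 0, 10, 8, 12, 2]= (0 13 2 7 9)(1 11 8 5)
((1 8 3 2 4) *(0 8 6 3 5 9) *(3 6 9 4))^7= ((0 8 5 4 1 9)(2 3))^7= (0 8 5 4 1 9)(2 3)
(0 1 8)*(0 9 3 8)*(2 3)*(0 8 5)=(0 1 8 9 2 3 5)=[1, 8, 3, 5, 4, 0, 6, 7, 9, 2]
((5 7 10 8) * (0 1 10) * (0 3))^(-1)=(0 3 7 5 8 10 1)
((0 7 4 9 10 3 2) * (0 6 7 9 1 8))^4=(0 2 1 10 7)(3 4 9 6 8)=((0 9 10 3 2 6 7 4 1 8))^4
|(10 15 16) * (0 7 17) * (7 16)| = |(0 16 10 15 7 17)| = 6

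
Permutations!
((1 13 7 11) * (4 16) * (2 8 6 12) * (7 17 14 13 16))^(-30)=(17)(2 6)(8 12)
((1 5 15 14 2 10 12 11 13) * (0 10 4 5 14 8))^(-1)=((0 10 12 11 13 1 14 2 4 5 15 8))^(-1)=(0 8 15 5 4 2 14 1 13 11 12 10)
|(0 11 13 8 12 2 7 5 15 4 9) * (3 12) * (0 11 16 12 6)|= 14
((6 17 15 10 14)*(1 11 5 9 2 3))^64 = (1 2 5)(3 9 11)(6 14 10 15 17) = ((1 11 5 9 2 3)(6 17 15 10 14))^64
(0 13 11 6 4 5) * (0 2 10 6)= [13, 1, 10, 3, 5, 2, 4, 7, 8, 9, 6, 0, 12, 11]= (0 13 11)(2 10 6 4 5)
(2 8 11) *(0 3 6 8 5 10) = (0 3 6 8 11 2 5 10) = [3, 1, 5, 6, 4, 10, 8, 7, 11, 9, 0, 2]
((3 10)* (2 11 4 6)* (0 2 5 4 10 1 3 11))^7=((0 2)(1 3)(4 6 5)(10 11))^7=(0 2)(1 3)(4 6 5)(10 11)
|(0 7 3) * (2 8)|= |(0 7 3)(2 8)|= 6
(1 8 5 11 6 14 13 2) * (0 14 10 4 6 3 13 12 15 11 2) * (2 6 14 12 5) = (0 12 15 11 3 13)(1 8 2)(4 14 5 6 10) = [12, 8, 1, 13, 14, 6, 10, 7, 2, 9, 4, 3, 15, 0, 5, 11]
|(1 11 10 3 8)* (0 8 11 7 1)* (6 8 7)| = |(0 7 1 6 8)(3 11 10)| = 15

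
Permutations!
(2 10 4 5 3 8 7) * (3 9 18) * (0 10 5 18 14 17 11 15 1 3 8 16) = [10, 3, 5, 16, 18, 9, 6, 2, 7, 14, 4, 15, 12, 13, 17, 1, 0, 11, 8] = (0 10 4 18 8 7 2 5 9 14 17 11 15 1 3 16)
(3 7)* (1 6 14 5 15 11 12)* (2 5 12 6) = (1 2 5 15 11 6 14 12)(3 7) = [0, 2, 5, 7, 4, 15, 14, 3, 8, 9, 10, 6, 1, 13, 12, 11]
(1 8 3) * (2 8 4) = (1 4 2 8 3) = [0, 4, 8, 1, 2, 5, 6, 7, 3]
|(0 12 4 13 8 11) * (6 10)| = |(0 12 4 13 8 11)(6 10)| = 6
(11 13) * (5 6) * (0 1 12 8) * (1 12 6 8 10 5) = [12, 6, 2, 3, 4, 8, 1, 7, 0, 9, 5, 13, 10, 11] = (0 12 10 5 8)(1 6)(11 13)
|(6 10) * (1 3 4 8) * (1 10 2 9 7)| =9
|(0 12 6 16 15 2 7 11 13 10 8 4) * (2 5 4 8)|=|(0 12 6 16 15 5 4)(2 7 11 13 10)|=35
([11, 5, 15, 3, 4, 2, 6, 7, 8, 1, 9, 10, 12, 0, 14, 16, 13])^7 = (0 15 1 11 16 5 10 13 2 9)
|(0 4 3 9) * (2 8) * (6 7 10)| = |(0 4 3 9)(2 8)(6 7 10)| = 12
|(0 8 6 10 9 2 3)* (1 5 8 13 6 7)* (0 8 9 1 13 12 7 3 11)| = 22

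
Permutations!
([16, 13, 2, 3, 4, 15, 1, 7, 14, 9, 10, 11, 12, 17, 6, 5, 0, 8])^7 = (0 16)(1 13 17 8 14 6)(5 15)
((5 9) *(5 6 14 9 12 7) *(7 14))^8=(5 14 6)(7 12 9)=((5 12 14 9 6 7))^8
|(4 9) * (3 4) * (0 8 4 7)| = 6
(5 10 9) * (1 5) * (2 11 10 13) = (1 5 13 2 11 10 9) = [0, 5, 11, 3, 4, 13, 6, 7, 8, 1, 9, 10, 12, 2]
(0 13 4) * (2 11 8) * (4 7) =(0 13 7 4)(2 11 8) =[13, 1, 11, 3, 0, 5, 6, 4, 2, 9, 10, 8, 12, 7]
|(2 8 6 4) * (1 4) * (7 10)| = 10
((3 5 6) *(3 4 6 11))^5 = (3 11 5)(4 6)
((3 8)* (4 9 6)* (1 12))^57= (1 12)(3 8)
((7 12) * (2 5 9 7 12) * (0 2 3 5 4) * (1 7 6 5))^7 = (12)(0 2 4)(1 7 3)(5 9 6)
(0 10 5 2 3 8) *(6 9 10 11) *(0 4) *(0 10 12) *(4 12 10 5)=(0 11 6 9 10 4 5 2 3 8 12)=[11, 1, 3, 8, 5, 2, 9, 7, 12, 10, 4, 6, 0]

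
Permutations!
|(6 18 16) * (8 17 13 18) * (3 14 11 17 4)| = 10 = |(3 14 11 17 13 18 16 6 8 4)|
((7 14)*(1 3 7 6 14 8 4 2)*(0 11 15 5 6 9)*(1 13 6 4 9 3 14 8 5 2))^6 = (0 8 13 15)(2 11 9 6)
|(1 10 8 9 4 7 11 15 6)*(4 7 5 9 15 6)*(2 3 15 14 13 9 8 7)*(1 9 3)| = |(1 10 7 11 6 9 2)(3 15 4 5 8 14 13)| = 7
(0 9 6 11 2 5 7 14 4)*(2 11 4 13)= (0 9 6 4)(2 5 7 14 13)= [9, 1, 5, 3, 0, 7, 4, 14, 8, 6, 10, 11, 12, 2, 13]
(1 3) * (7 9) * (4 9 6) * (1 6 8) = (1 3 6 4 9 7 8) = [0, 3, 2, 6, 9, 5, 4, 8, 1, 7]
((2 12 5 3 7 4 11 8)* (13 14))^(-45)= (2 3 11 12 7 8 5 4)(13 14)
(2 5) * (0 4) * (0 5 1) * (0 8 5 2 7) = (0 4 2 1 8 5 7) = [4, 8, 1, 3, 2, 7, 6, 0, 5]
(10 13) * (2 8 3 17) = (2 8 3 17)(10 13) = [0, 1, 8, 17, 4, 5, 6, 7, 3, 9, 13, 11, 12, 10, 14, 15, 16, 2]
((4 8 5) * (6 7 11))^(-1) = ((4 8 5)(6 7 11))^(-1) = (4 5 8)(6 11 7)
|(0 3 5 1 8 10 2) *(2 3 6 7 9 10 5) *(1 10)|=|(0 6 7 9 1 8 5 10 3 2)|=10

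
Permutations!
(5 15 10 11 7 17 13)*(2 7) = (2 7 17 13 5 15 10 11) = [0, 1, 7, 3, 4, 15, 6, 17, 8, 9, 11, 2, 12, 5, 14, 10, 16, 13]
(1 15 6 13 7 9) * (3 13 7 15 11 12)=(1 11 12 3 13 15 6 7 9)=[0, 11, 2, 13, 4, 5, 7, 9, 8, 1, 10, 12, 3, 15, 14, 6]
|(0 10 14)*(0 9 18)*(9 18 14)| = 5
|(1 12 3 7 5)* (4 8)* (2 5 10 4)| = |(1 12 3 7 10 4 8 2 5)| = 9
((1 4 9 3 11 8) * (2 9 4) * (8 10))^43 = (1 2 9 3 11 10 8)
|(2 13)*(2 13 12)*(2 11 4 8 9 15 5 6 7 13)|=11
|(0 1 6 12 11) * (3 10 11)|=7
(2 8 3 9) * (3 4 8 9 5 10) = (2 9)(3 5 10)(4 8) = [0, 1, 9, 5, 8, 10, 6, 7, 4, 2, 3]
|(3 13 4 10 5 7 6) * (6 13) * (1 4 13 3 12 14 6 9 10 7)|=21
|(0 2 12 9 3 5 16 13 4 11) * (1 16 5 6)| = |(0 2 12 9 3 6 1 16 13 4 11)| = 11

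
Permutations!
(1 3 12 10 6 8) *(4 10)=(1 3 12 4 10 6 8)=[0, 3, 2, 12, 10, 5, 8, 7, 1, 9, 6, 11, 4]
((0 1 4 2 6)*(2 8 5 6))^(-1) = ((0 1 4 8 5 6))^(-1) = (0 6 5 8 4 1)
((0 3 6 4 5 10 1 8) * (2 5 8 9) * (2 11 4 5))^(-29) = (0 3 6 5 10 1 9 11 4 8)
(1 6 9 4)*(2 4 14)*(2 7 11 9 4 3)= (1 6 4)(2 3)(7 11 9 14)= [0, 6, 3, 2, 1, 5, 4, 11, 8, 14, 10, 9, 12, 13, 7]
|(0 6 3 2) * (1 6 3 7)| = |(0 3 2)(1 6 7)| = 3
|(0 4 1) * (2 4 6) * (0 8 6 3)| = 10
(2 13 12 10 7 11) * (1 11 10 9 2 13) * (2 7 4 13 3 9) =(1 11 3 9 7 10 4 13 12 2) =[0, 11, 1, 9, 13, 5, 6, 10, 8, 7, 4, 3, 2, 12]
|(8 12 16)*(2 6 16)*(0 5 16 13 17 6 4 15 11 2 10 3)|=|(0 5 16 8 12 10 3)(2 4 15 11)(6 13 17)|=84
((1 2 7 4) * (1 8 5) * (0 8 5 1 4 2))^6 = (8)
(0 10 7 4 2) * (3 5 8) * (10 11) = (0 11 10 7 4 2)(3 5 8) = [11, 1, 0, 5, 2, 8, 6, 4, 3, 9, 7, 10]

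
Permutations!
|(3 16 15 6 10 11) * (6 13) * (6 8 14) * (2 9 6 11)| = |(2 9 6 10)(3 16 15 13 8 14 11)| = 28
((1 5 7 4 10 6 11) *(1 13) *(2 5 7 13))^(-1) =((1 7 4 10 6 11 2 5 13))^(-1) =(1 13 5 2 11 6 10 4 7)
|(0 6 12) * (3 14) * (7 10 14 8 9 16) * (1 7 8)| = 15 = |(0 6 12)(1 7 10 14 3)(8 9 16)|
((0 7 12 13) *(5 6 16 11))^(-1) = (0 13 12 7)(5 11 16 6)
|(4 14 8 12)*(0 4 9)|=|(0 4 14 8 12 9)|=6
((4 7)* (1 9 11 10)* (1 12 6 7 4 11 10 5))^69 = ((1 9 10 12 6 7 11 5))^69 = (1 7 10 5 6 9 11 12)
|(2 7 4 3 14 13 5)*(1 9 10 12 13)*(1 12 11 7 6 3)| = |(1 9 10 11 7 4)(2 6 3 14 12 13 5)| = 42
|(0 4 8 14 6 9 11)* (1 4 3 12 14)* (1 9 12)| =|(0 3 1 4 8 9 11)(6 12 14)| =21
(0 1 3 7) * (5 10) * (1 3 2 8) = [3, 2, 8, 7, 4, 10, 6, 0, 1, 9, 5] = (0 3 7)(1 2 8)(5 10)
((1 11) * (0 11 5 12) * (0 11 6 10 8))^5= ((0 6 10 8)(1 5 12 11))^5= (0 6 10 8)(1 5 12 11)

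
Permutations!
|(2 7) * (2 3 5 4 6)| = 6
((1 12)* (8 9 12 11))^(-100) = (12)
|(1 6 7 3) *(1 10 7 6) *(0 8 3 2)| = |(0 8 3 10 7 2)| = 6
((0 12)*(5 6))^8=(12)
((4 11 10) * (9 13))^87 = (9 13)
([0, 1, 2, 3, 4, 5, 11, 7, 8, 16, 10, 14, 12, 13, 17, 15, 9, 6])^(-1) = (6 17 14 11)(9 16)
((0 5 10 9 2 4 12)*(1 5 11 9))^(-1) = ((0 11 9 2 4 12)(1 5 10))^(-1) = (0 12 4 2 9 11)(1 10 5)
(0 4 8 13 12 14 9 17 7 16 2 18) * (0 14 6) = (0 4 8 13 12 6)(2 18 14 9 17 7 16) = [4, 1, 18, 3, 8, 5, 0, 16, 13, 17, 10, 11, 6, 12, 9, 15, 2, 7, 14]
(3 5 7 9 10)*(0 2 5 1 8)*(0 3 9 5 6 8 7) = (0 2 6 8 3 1 7 5)(9 10) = [2, 7, 6, 1, 4, 0, 8, 5, 3, 10, 9]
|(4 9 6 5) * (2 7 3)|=12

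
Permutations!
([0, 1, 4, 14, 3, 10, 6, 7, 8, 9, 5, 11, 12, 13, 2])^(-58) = [0, 1, 3, 2, 14, 5, 6, 7, 8, 9, 10, 11, 12, 13, 4]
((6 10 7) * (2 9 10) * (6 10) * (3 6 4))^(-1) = ((2 9 4 3 6)(7 10))^(-1) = (2 6 3 4 9)(7 10)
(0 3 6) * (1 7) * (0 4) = (0 3 6 4)(1 7) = [3, 7, 2, 6, 0, 5, 4, 1]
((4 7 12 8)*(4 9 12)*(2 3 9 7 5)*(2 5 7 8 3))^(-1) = ((3 9 12)(4 7))^(-1) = (3 12 9)(4 7)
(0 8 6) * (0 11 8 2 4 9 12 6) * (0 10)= (0 2 4 9 12 6 11 8 10)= [2, 1, 4, 3, 9, 5, 11, 7, 10, 12, 0, 8, 6]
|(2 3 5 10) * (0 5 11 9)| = 7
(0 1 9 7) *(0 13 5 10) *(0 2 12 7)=[1, 9, 12, 3, 4, 10, 6, 13, 8, 0, 2, 11, 7, 5]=(0 1 9)(2 12 7 13 5 10)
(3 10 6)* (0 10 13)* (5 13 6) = (0 10 5 13)(3 6) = [10, 1, 2, 6, 4, 13, 3, 7, 8, 9, 5, 11, 12, 0]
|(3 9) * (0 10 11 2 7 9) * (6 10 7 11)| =4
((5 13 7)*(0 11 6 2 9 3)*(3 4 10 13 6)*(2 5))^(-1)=((0 11 3)(2 9 4 10 13 7)(5 6))^(-1)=(0 3 11)(2 7 13 10 4 9)(5 6)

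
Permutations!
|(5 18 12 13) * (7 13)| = 5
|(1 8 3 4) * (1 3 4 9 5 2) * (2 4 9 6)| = 8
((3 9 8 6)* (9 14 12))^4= ((3 14 12 9 8 6))^4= (3 8 12)(6 9 14)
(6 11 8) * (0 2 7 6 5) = (0 2 7 6 11 8 5) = [2, 1, 7, 3, 4, 0, 11, 6, 5, 9, 10, 8]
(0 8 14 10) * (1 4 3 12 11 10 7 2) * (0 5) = (0 8 14 7 2 1 4 3 12 11 10 5) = [8, 4, 1, 12, 3, 0, 6, 2, 14, 9, 5, 10, 11, 13, 7]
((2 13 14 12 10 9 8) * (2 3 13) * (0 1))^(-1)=(0 1)(3 8 9 10 12 14 13)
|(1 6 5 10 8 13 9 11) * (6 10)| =6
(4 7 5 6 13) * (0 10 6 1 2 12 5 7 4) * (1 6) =(0 10 1 2 12 5 6 13) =[10, 2, 12, 3, 4, 6, 13, 7, 8, 9, 1, 11, 5, 0]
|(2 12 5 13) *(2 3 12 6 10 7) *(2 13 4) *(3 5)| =14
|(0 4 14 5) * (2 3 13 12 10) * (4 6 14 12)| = |(0 6 14 5)(2 3 13 4 12 10)| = 12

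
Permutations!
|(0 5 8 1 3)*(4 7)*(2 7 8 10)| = 9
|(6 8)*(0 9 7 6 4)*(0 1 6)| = 12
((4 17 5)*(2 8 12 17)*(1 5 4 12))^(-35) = ((1 5 12 17 4 2 8))^(-35) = (17)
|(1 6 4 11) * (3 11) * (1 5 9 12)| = |(1 6 4 3 11 5 9 12)| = 8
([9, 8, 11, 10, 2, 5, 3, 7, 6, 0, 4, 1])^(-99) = (0 9)(1 4 6 11 10 8 2 3)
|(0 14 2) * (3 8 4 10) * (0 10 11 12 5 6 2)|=18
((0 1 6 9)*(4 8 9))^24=(9)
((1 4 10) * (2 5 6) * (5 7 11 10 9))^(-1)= ((1 4 9 5 6 2 7 11 10))^(-1)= (1 10 11 7 2 6 5 9 4)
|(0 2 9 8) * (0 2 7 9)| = |(0 7 9 8 2)| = 5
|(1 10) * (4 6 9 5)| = 4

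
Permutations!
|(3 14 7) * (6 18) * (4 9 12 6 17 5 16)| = 24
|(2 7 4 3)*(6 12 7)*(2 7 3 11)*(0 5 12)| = 9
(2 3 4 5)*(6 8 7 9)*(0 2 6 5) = (0 2 3 4)(5 6 8 7 9) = [2, 1, 3, 4, 0, 6, 8, 9, 7, 5]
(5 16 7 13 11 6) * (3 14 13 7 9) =[0, 1, 2, 14, 4, 16, 5, 7, 8, 3, 10, 6, 12, 11, 13, 15, 9] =(3 14 13 11 6 5 16 9)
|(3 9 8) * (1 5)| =|(1 5)(3 9 8)| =6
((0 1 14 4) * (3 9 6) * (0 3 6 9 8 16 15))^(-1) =(0 15 16 8 3 4 14 1)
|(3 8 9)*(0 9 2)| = 5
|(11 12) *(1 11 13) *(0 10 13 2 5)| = 8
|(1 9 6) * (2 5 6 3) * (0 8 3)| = 8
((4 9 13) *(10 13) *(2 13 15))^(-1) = (2 15 10 9 4 13)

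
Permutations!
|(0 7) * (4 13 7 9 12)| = 6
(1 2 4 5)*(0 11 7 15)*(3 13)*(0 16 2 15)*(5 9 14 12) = [11, 15, 4, 13, 9, 1, 6, 0, 8, 14, 10, 7, 5, 3, 12, 16, 2] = (0 11 7)(1 15 16 2 4 9 14 12 5)(3 13)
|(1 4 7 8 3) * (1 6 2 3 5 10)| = 6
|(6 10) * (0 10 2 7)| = 5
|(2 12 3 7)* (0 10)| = |(0 10)(2 12 3 7)| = 4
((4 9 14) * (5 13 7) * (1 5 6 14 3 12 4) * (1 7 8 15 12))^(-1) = (1 3 9 4 12 15 8 13 5)(6 7 14)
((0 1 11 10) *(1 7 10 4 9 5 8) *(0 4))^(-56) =(0 1 5 4 7 11 8 9 10)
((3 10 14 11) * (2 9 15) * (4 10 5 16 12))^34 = ((2 9 15)(3 5 16 12 4 10 14 11))^34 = (2 9 15)(3 16 4 14)(5 12 10 11)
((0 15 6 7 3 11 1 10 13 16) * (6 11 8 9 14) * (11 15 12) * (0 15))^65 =(0 12 11 1 10 13 16 15)(3 7 6 14 9 8) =((0 12 11 1 10 13 16 15)(3 8 9 14 6 7))^65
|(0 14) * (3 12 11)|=6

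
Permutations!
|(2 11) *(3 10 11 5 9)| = |(2 5 9 3 10 11)| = 6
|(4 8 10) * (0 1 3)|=3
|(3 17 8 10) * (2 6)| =4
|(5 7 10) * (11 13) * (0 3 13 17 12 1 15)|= 24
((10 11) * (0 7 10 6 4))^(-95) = (0 7 10 11 6 4)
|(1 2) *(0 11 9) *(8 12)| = |(0 11 9)(1 2)(8 12)| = 6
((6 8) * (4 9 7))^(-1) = (4 7 9)(6 8)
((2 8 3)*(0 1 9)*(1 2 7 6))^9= ((0 2 8 3 7 6 1 9))^9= (0 2 8 3 7 6 1 9)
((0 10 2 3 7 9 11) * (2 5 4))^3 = (0 4 7)(2 9 10)(3 11 5)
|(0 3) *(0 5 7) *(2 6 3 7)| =4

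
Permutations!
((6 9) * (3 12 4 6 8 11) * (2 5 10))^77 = ((2 5 10)(3 12 4 6 9 8 11))^77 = (12)(2 10 5)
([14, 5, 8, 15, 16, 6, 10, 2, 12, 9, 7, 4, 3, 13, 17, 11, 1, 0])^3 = [0, 10, 3, 4, 5, 7, 2, 12, 15, 9, 8, 1, 11, 13, 14, 16, 6, 17]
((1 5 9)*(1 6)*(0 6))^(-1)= ((0 6 1 5 9))^(-1)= (0 9 5 1 6)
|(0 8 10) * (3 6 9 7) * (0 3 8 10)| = |(0 10 3 6 9 7 8)| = 7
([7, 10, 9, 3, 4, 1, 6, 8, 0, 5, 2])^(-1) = (0 8 7)(1 5 9 2 10)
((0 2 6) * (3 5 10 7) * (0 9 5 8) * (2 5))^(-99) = (0 7)(3 5)(8 10)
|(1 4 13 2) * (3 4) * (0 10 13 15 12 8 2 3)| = |(0 10 13 3 4 15 12 8 2 1)| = 10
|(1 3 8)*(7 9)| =6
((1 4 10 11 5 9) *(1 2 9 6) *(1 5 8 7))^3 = (1 11)(2 9)(4 8)(5 6)(7 10)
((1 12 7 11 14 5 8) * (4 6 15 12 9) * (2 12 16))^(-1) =((1 9 4 6 15 16 2 12 7 11 14 5 8))^(-1) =(1 8 5 14 11 7 12 2 16 15 6 4 9)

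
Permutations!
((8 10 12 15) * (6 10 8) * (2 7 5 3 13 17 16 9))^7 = ((2 7 5 3 13 17 16 9)(6 10 12 15))^7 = (2 9 16 17 13 3 5 7)(6 15 12 10)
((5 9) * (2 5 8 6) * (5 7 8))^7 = ((2 7 8 6)(5 9))^7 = (2 6 8 7)(5 9)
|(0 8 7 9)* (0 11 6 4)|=|(0 8 7 9 11 6 4)|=7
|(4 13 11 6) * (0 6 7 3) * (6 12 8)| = |(0 12 8 6 4 13 11 7 3)| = 9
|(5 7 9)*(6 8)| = 6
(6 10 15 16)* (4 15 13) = [0, 1, 2, 3, 15, 5, 10, 7, 8, 9, 13, 11, 12, 4, 14, 16, 6] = (4 15 16 6 10 13)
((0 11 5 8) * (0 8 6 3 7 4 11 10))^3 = ((0 10)(3 7 4 11 5 6))^3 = (0 10)(3 11)(4 6)(5 7)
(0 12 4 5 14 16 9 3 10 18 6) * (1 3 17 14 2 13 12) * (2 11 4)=[1, 3, 13, 10, 5, 11, 0, 7, 8, 17, 18, 4, 2, 12, 16, 15, 9, 14, 6]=(0 1 3 10 18 6)(2 13 12)(4 5 11)(9 17 14 16)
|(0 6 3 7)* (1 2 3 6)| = |(0 1 2 3 7)| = 5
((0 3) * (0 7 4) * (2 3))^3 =((0 2 3 7 4))^3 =(0 7 2 4 3)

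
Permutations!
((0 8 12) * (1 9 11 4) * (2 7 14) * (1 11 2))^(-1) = ((0 8 12)(1 9 2 7 14)(4 11))^(-1) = (0 12 8)(1 14 7 2 9)(4 11)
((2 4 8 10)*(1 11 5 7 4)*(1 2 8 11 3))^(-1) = (1 3)(4 7 5 11)(8 10)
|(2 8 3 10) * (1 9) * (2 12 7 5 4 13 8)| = |(1 9)(3 10 12 7 5 4 13 8)| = 8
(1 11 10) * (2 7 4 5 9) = (1 11 10)(2 7 4 5 9) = [0, 11, 7, 3, 5, 9, 6, 4, 8, 2, 1, 10]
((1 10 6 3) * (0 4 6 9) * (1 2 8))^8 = (0 9 10 1 8 2 3 6 4)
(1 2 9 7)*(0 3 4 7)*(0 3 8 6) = (0 8 6)(1 2 9 3 4 7) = [8, 2, 9, 4, 7, 5, 0, 1, 6, 3]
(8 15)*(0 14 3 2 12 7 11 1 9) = (0 14 3 2 12 7 11 1 9)(8 15) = [14, 9, 12, 2, 4, 5, 6, 11, 15, 0, 10, 1, 7, 13, 3, 8]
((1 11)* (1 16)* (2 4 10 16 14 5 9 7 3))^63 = (1 4 7 14 16 2 9 11 10 3 5)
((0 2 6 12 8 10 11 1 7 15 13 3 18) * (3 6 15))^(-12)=((0 2 15 13 6 12 8 10 11 1 7 3 18))^(-12)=(0 2 15 13 6 12 8 10 11 1 7 3 18)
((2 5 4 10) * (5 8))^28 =((2 8 5 4 10))^28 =(2 4 8 10 5)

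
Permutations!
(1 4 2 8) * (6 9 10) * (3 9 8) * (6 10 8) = (10)(1 4 2 3 9 8) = [0, 4, 3, 9, 2, 5, 6, 7, 1, 8, 10]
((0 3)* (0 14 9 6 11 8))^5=((0 3 14 9 6 11 8))^5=(0 11 9 3 8 6 14)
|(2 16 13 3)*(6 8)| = |(2 16 13 3)(6 8)| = 4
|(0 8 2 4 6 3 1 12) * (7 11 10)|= |(0 8 2 4 6 3 1 12)(7 11 10)|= 24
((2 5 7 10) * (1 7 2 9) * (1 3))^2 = ((1 7 10 9 3)(2 5))^2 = (1 10 3 7 9)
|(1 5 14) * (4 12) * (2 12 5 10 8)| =|(1 10 8 2 12 4 5 14)| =8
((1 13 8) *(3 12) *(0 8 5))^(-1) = ((0 8 1 13 5)(3 12))^(-1) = (0 5 13 1 8)(3 12)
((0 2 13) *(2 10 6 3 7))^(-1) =((0 10 6 3 7 2 13))^(-1) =(0 13 2 7 3 6 10)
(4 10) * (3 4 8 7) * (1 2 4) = [0, 2, 4, 1, 10, 5, 6, 3, 7, 9, 8] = (1 2 4 10 8 7 3)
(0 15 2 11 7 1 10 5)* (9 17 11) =[15, 10, 9, 3, 4, 0, 6, 1, 8, 17, 5, 7, 12, 13, 14, 2, 16, 11] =(0 15 2 9 17 11 7 1 10 5)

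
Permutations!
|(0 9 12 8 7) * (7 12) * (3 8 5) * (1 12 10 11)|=|(0 9 7)(1 12 5 3 8 10 11)|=21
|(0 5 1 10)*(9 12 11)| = |(0 5 1 10)(9 12 11)| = 12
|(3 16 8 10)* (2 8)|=|(2 8 10 3 16)|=5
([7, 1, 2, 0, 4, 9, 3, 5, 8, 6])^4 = [6, 1, 2, 9, 4, 0, 5, 3, 8, 7]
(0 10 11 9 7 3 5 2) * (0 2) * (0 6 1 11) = (0 10)(1 11 9 7 3 5 6) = [10, 11, 2, 5, 4, 6, 1, 3, 8, 7, 0, 9]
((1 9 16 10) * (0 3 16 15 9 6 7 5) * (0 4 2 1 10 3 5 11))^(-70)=(16)(0 4 1 7)(2 6 11 5)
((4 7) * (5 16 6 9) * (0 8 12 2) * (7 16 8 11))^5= (0 6 2 16 12 4 8 7 5 11 9)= ((0 11 7 4 16 6 9 5 8 12 2))^5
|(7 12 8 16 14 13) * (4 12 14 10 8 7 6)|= |(4 12 7 14 13 6)(8 16 10)|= 6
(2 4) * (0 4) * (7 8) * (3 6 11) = (0 4 2)(3 6 11)(7 8) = [4, 1, 0, 6, 2, 5, 11, 8, 7, 9, 10, 3]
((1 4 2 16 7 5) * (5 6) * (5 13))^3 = ((1 4 2 16 7 6 13 5))^3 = (1 16 13 4 7 5 2 6)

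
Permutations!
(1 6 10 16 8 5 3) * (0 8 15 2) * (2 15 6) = (0 8 5 3 1 2)(6 10 16) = [8, 2, 0, 1, 4, 3, 10, 7, 5, 9, 16, 11, 12, 13, 14, 15, 6]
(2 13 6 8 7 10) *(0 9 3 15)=(0 9 3 15)(2 13 6 8 7 10)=[9, 1, 13, 15, 4, 5, 8, 10, 7, 3, 2, 11, 12, 6, 14, 0]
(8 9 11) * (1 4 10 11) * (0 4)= (0 4 10 11 8 9 1)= [4, 0, 2, 3, 10, 5, 6, 7, 9, 1, 11, 8]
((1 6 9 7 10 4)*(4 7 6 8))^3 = (6 9)(7 10)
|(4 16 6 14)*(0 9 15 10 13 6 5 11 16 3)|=9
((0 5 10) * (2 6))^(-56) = (0 5 10)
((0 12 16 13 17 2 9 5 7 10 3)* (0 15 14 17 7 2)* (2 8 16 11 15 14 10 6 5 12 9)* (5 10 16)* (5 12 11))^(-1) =(0 17 14 3 10 6 7 13 16 15 11 9)(5 12 8) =((0 9 11 15 16 13 7 6 10 3 14 17)(5 8 12))^(-1)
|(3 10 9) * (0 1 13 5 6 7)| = |(0 1 13 5 6 7)(3 10 9)| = 6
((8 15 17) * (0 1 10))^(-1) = (0 10 1)(8 17 15)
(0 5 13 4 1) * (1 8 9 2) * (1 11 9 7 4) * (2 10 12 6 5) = [2, 0, 11, 3, 8, 13, 5, 4, 7, 10, 12, 9, 6, 1] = (0 2 11 9 10 12 6 5 13 1)(4 8 7)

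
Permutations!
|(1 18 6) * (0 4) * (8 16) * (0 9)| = |(0 4 9)(1 18 6)(8 16)| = 6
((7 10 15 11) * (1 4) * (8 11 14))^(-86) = ((1 4)(7 10 15 14 8 11))^(-86) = (7 8 15)(10 11 14)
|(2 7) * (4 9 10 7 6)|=6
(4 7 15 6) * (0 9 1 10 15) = [9, 10, 2, 3, 7, 5, 4, 0, 8, 1, 15, 11, 12, 13, 14, 6] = (0 9 1 10 15 6 4 7)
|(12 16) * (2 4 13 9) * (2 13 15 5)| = 4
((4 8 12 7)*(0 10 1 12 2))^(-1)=(0 2 8 4 7 12 1 10)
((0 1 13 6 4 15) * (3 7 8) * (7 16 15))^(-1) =(0 15 16 3 8 7 4 6 13 1) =((0 1 13 6 4 7 8 3 16 15))^(-1)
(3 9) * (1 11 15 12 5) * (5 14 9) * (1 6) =(1 11 15 12 14 9 3 5 6) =[0, 11, 2, 5, 4, 6, 1, 7, 8, 3, 10, 15, 14, 13, 9, 12]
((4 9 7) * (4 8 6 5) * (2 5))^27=(2 6 8 7 9 4 5)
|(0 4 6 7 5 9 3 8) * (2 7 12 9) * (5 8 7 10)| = |(0 4 6 12 9 3 7 8)(2 10 5)| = 24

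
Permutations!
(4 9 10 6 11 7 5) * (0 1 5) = (0 1 5 4 9 10 6 11 7) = [1, 5, 2, 3, 9, 4, 11, 0, 8, 10, 6, 7]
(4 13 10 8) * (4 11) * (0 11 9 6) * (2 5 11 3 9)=(0 3 9 6)(2 5 11 4 13 10 8)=[3, 1, 5, 9, 13, 11, 0, 7, 2, 6, 8, 4, 12, 10]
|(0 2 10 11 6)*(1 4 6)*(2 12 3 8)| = 10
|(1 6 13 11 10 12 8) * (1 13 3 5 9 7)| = 30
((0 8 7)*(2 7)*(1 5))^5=(0 8 2 7)(1 5)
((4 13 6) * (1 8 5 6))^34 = ((1 8 5 6 4 13))^34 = (1 4 5)(6 8 13)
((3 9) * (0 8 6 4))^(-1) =((0 8 6 4)(3 9))^(-1) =(0 4 6 8)(3 9)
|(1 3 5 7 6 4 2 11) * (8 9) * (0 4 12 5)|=12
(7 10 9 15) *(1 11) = (1 11)(7 10 9 15) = [0, 11, 2, 3, 4, 5, 6, 10, 8, 15, 9, 1, 12, 13, 14, 7]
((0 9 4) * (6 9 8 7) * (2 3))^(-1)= ((0 8 7 6 9 4)(2 3))^(-1)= (0 4 9 6 7 8)(2 3)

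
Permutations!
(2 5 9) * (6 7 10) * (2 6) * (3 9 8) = [0, 1, 5, 9, 4, 8, 7, 10, 3, 6, 2] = (2 5 8 3 9 6 7 10)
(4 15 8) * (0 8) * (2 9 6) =(0 8 4 15)(2 9 6) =[8, 1, 9, 3, 15, 5, 2, 7, 4, 6, 10, 11, 12, 13, 14, 0]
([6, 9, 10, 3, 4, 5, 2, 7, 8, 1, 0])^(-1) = [10, 9, 6, 3, 4, 5, 0, 7, 8, 1, 2]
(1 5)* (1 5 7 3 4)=[0, 7, 2, 4, 1, 5, 6, 3]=(1 7 3 4)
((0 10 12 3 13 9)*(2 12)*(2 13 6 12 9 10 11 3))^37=((0 11 3 6 12 2 9)(10 13))^37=(0 3 12 9 11 6 2)(10 13)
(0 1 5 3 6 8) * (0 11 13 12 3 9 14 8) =(0 1 5 9 14 8 11 13 12 3 6) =[1, 5, 2, 6, 4, 9, 0, 7, 11, 14, 10, 13, 3, 12, 8]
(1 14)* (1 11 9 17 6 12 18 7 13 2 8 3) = [0, 14, 8, 1, 4, 5, 12, 13, 3, 17, 10, 9, 18, 2, 11, 15, 16, 6, 7] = (1 14 11 9 17 6 12 18 7 13 2 8 3)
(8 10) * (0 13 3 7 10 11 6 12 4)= (0 13 3 7 10 8 11 6 12 4)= [13, 1, 2, 7, 0, 5, 12, 10, 11, 9, 8, 6, 4, 3]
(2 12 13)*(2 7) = [0, 1, 12, 3, 4, 5, 6, 2, 8, 9, 10, 11, 13, 7] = (2 12 13 7)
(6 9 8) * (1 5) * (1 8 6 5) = (5 8)(6 9) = [0, 1, 2, 3, 4, 8, 9, 7, 5, 6]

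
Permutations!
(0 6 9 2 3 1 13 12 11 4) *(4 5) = (0 6 9 2 3 1 13 12 11 5 4) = [6, 13, 3, 1, 0, 4, 9, 7, 8, 2, 10, 5, 11, 12]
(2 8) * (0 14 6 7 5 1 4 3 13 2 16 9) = [14, 4, 8, 13, 3, 1, 7, 5, 16, 0, 10, 11, 12, 2, 6, 15, 9] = (0 14 6 7 5 1 4 3 13 2 8 16 9)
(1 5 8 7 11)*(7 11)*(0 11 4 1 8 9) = (0 11 8 4 1 5 9) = [11, 5, 2, 3, 1, 9, 6, 7, 4, 0, 10, 8]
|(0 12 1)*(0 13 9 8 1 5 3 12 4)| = 12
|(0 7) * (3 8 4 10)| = 4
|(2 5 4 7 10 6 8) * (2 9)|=|(2 5 4 7 10 6 8 9)|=8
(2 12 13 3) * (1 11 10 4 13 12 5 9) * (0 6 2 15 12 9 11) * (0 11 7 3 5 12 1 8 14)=(0 6 2 12 9 8 14)(1 11 10 4 13 5 7 3 15)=[6, 11, 12, 15, 13, 7, 2, 3, 14, 8, 4, 10, 9, 5, 0, 1]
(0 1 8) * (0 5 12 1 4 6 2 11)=(0 4 6 2 11)(1 8 5 12)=[4, 8, 11, 3, 6, 12, 2, 7, 5, 9, 10, 0, 1]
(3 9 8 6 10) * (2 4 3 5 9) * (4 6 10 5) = (2 6 5 9 8 10 4 3) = [0, 1, 6, 2, 3, 9, 5, 7, 10, 8, 4]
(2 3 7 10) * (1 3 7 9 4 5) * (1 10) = (1 3 9 4 5 10 2 7) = [0, 3, 7, 9, 5, 10, 6, 1, 8, 4, 2]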